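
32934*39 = 1284426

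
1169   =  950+219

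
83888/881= 95+193/881 = 95.22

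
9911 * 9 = 89199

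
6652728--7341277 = 13994005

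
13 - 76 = -63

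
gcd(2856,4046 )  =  238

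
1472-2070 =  - 598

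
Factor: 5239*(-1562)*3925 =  - 2^1*5^2*11^1*13^2 * 31^1*71^1*157^1=-  32119523150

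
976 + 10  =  986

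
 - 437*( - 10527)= 4600299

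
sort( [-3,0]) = [ - 3,0]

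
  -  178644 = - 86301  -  92343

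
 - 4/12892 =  - 1  +  3222/3223 = -0.00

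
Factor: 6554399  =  6554399^1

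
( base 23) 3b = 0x50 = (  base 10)80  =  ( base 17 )4c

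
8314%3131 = 2052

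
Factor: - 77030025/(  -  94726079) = 3^1*5^2*7^( - 1)*229^ (  -  1 )*59093^ ( - 1)*1027067^1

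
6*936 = 5616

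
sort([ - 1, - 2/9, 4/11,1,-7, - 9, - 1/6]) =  [ - 9, - 7, - 1,-2/9,-1/6,  4/11,1] 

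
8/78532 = 2/19633 = 0.00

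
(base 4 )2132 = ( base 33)4q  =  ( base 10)158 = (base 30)58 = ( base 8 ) 236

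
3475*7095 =24655125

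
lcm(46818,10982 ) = 889542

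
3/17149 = 3/17149  =  0.00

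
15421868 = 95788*161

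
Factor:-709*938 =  - 665042 = -2^1*7^1 * 67^1*709^1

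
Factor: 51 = 3^1*17^1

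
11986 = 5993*2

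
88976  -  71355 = 17621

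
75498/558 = 135  +  28/93= 135.30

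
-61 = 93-154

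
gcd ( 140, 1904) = 28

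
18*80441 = 1447938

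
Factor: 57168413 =57168413^1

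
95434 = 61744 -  - 33690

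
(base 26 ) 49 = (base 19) 5I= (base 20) 5d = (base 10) 113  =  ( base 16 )71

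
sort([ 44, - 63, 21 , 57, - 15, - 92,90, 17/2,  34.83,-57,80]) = [ - 92,  -  63, - 57, - 15, 17/2, 21 , 34.83, 44,57,80, 90]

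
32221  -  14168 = 18053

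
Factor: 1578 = 2^1*3^1*263^1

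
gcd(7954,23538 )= 2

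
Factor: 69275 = 5^2*17^1*163^1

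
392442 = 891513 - 499071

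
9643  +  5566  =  15209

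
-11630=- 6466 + -5164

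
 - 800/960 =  - 1 + 1/6 = -  0.83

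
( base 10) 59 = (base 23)2D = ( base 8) 73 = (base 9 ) 65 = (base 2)111011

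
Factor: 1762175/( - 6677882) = - 2^ ( - 1 )*5^2*149^( - 1 )*22409^( - 1 )*70487^1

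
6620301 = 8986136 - 2365835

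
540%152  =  84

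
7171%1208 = 1131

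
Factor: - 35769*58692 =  - 2^2*3^2*67^1*73^1*11923^1 = -  2099354148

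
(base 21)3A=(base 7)133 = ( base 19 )3g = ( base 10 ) 73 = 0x49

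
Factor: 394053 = 3^1*11^1*11941^1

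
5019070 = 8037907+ - 3018837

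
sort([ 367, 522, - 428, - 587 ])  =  [ - 587,-428,367 , 522 ] 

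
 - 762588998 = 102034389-864623387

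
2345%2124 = 221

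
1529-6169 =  - 4640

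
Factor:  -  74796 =  -  2^2*3^1 *23^1*271^1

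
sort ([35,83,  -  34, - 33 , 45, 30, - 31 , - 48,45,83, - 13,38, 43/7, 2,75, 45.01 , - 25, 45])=[  -  48, - 34, - 33, - 31, - 25, - 13, 2, 43/7,  30 , 35 , 38,45 , 45,45, 45.01, 75, 83,83]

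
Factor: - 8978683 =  - 7^1*211^1 * 6079^1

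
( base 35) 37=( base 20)5c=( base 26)48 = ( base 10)112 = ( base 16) 70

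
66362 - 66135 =227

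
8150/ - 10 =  -815+0/1  =  - 815.00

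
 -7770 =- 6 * 1295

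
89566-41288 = 48278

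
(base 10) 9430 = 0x24D6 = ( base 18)1B1G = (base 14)3618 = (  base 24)G8M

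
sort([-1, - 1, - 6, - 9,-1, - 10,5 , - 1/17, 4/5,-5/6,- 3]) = [ - 10, - 9,-6 , - 3, - 1,  -  1,  -  1, - 5/6, - 1/17,4/5,5 ] 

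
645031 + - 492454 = 152577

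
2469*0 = 0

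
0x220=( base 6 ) 2304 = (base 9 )664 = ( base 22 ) 12g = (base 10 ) 544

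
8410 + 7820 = 16230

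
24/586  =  12/293  =  0.04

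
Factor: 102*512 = 2^10*3^1*17^1=52224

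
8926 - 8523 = 403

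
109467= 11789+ 97678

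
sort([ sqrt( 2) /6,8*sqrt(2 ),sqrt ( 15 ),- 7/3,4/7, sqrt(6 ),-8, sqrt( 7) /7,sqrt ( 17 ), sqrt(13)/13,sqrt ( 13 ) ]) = [ - 8, - 7/3, sqrt( 2)/6, sqrt(13) /13, sqrt(7)/7, 4/7, sqrt( 6 ), sqrt ( 13), sqrt( 15), sqrt(17 ), 8*sqrt( 2)] 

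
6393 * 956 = 6111708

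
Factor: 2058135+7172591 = 2^1*4615363^1= 9230726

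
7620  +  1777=9397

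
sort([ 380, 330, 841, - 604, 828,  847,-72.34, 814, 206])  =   [ - 604, - 72.34 , 206, 330, 380, 814, 828,  841,847 ]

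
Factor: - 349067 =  - 103^1 * 3389^1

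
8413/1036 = 8 + 125/1036  =  8.12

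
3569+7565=11134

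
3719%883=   187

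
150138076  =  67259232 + 82878844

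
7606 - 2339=5267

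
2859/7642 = 2859/7642 = 0.37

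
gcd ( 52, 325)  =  13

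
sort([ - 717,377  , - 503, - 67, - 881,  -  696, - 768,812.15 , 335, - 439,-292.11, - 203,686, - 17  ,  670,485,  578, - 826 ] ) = [ - 881, - 826, - 768, - 717, - 696,-503, - 439, - 292.11, - 203,-67, - 17 , 335,377,  485,578,  670  ,  686,812.15 ] 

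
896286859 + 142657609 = 1038944468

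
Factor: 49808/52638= 2^3*3^( - 1)*11^1*31^( - 1) = 88/93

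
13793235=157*87855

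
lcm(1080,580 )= 31320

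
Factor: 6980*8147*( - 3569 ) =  - 202954968140 = -  2^2*5^1*43^1*83^1*349^1*8147^1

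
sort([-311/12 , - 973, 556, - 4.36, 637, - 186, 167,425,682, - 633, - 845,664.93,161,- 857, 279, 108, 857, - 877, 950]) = [ - 973, - 877,-857, - 845, - 633,- 186, - 311/12, - 4.36, 108,161, 167,  279,  425, 556,  637, 664.93,682 , 857,950 ] 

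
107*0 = 0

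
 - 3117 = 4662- 7779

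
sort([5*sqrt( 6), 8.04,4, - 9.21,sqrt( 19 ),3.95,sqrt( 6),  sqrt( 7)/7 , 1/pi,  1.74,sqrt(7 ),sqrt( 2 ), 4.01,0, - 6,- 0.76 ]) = [  -  9.21, - 6,-0.76, 0 , 1/pi, sqrt(7) /7, sqrt(2), 1.74,  sqrt( 6 ), sqrt( 7 ), 3.95 , 4, 4.01,  sqrt ( 19),  8.04, 5*sqrt (6)]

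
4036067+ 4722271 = 8758338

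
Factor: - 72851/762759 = - 3^( - 2 ) * 263^1*277^1*84751^( - 1)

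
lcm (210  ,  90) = 630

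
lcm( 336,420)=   1680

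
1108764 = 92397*12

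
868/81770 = 434/40885 = 0.01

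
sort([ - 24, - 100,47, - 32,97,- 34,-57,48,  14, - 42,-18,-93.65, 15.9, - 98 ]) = [-100, - 98, - 93.65, - 57 , - 42,  -  34, - 32,  -  24, - 18, 14,15.9, 47, 48, 97 ] 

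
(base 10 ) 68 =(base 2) 1000100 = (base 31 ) 26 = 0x44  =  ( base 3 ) 2112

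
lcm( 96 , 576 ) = 576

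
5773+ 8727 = 14500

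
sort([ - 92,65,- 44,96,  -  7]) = [ - 92 , - 44,-7,65,96] 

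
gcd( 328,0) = 328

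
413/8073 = 413/8073 = 0.05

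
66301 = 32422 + 33879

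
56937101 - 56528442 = 408659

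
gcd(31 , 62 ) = 31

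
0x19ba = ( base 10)6586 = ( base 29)7o3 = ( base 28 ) 8B6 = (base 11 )4A48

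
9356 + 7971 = 17327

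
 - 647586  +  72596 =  - 574990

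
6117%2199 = 1719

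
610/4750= 61/475 = 0.13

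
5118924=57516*89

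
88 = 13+75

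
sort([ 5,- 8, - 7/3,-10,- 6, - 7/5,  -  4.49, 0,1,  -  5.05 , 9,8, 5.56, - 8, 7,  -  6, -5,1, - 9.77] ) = [ - 10, - 9.77,  -  8,  -  8,-6,  -  6,  -  5.05, - 5,  -  4.49, - 7/3,-7/5 , 0,1, 1, 5,5.56,7, 8,9] 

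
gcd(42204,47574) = 6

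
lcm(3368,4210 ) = 16840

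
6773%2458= 1857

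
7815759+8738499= 16554258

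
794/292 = 2 + 105/146 = 2.72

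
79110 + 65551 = 144661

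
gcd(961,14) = 1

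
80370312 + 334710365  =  415080677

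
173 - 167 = 6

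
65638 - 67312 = - 1674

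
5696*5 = 28480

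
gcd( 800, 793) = 1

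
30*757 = 22710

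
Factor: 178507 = 7^2*3643^1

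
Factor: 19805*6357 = 125900385 = 3^1*5^1 * 13^1*17^1*163^1*233^1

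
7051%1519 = 975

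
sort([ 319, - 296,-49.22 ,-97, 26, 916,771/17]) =[  -  296,-97,-49.22, 26,  771/17,319, 916 ] 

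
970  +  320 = 1290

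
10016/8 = 1252= 1252.00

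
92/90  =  1 + 1/45  =  1.02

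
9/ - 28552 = - 9/28552 = -  0.00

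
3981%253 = 186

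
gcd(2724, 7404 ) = 12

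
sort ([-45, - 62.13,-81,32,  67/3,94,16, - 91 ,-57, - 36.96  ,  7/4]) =[-91,-81, - 62.13, - 57 ,-45 , - 36.96, 7/4,16 , 67/3,  32,94 ] 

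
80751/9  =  26917/3 = 8972.33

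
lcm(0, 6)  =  0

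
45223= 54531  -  9308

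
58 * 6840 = 396720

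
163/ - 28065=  - 1+27902/28065 = - 0.01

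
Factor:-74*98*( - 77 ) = 2^2*7^3*11^1*37^1 = 558404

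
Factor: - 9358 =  - 2^1*4679^1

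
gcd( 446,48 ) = 2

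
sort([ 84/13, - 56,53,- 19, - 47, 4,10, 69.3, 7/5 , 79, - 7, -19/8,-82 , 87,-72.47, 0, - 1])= [-82,  -  72.47, - 56,-47, - 19, - 7, - 19/8, -1,0, 7/5,4,84/13, 10,53, 69.3,79, 87 ]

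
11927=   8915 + 3012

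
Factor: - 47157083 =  - 47157083^1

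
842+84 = 926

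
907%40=27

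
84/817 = 84/817 = 0.10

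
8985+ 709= 9694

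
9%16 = 9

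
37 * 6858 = 253746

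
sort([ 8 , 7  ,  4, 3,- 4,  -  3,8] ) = [-4, - 3,3,  4,7, 8, 8 ]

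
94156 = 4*23539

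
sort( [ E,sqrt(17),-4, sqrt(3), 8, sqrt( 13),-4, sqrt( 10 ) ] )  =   [  -  4, - 4,  sqrt (3), E,sqrt( 10), sqrt( 13 ), sqrt(17), 8]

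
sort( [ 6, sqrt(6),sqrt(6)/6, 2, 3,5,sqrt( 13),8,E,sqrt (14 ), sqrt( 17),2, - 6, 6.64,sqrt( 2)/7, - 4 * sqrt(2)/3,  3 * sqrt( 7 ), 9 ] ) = [ - 6, - 4 * sqrt( 2 ) /3, sqrt( 2)/7, sqrt( 6 )/6,2,2,sqrt(6 ),E, 3, sqrt( 13 ),sqrt( 14),sqrt(17), 5, 6, 6.64,  3  *  sqrt ( 7),8, 9 ] 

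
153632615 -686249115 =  - 532616500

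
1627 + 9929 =11556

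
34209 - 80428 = - 46219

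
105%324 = 105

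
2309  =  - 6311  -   - 8620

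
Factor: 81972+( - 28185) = 3^1*17929^1=53787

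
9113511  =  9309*979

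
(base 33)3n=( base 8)172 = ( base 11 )101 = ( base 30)42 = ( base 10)122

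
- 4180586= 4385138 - 8565724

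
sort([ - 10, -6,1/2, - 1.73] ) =[  -  10, - 6, - 1.73, 1/2] 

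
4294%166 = 144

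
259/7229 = 259/7229  =  0.04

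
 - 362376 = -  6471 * 56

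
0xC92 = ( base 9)4365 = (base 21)765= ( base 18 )9GE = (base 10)3218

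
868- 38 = 830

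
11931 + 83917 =95848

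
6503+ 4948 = 11451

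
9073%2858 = 499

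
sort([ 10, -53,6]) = [ - 53,6,  10 ]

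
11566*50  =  578300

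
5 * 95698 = 478490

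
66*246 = 16236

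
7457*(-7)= -52199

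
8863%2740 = 643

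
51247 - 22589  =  28658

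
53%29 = 24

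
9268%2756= 1000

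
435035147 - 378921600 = 56113547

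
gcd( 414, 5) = 1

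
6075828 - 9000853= -2925025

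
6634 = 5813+821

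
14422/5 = 2884 + 2/5 = 2884.40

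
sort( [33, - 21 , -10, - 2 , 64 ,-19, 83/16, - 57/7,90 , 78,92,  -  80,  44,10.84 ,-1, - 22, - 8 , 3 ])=[ - 80,- 22 , - 21 , - 19, - 10, - 57/7 , - 8, - 2,-1, 3,83/16 , 10.84,  33, 44, 64, 78,90, 92 ] 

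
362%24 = 2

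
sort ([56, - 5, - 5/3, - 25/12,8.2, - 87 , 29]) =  [ - 87, - 5, - 25/12 , - 5/3,8.2,29,56 ]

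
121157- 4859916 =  - 4738759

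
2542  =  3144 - 602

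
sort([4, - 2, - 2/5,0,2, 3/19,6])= [ - 2,-2/5,  0,3/19,  2, 4, 6 ] 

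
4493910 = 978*4595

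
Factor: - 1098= - 2^1 * 3^2*61^1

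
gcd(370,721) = 1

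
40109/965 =41+544/965 = 41.56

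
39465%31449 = 8016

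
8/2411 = 8/2411 = 0.00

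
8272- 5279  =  2993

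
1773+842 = 2615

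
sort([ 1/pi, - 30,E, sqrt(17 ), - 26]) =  [ - 30, - 26, 1/pi,E, sqrt(17)]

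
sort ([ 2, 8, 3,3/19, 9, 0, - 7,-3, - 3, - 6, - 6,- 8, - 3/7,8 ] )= [ - 8,-7, - 6,-6, - 3, - 3, - 3/7,0, 3/19,  2, 3,8,8,  9 ] 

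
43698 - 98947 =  -55249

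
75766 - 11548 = 64218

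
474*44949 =21305826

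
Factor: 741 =3^1*13^1*19^1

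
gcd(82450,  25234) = 2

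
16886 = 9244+7642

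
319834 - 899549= - 579715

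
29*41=1189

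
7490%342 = 308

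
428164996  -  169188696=258976300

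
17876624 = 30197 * 592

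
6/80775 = 2/26925 = 0.00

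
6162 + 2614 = 8776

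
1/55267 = 1/55267 = 0.00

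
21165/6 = 7055/2 = 3527.50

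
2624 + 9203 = 11827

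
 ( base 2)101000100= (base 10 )324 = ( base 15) 169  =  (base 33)9R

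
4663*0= 0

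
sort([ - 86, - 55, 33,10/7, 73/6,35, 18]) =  [ - 86 , - 55,10/7, 73/6, 18, 33,35]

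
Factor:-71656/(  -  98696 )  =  53/73= 53^1*73^( - 1 ) 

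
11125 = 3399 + 7726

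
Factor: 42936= 2^3*3^1*1789^1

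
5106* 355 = 1812630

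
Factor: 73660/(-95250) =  - 2^1*3^(  -  1)*5^ ( - 2 )*29^1=- 58/75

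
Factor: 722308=2^2*359^1 *503^1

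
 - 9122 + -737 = -9859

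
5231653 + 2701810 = 7933463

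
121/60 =121/60 =2.02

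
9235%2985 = 280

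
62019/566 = 109 + 325/566 = 109.57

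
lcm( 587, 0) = 0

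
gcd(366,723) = 3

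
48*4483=215184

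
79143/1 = 79143 = 79143.00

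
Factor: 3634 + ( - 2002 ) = 1632 = 2^5*3^1 * 17^1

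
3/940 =3/940 =0.00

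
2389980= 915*2612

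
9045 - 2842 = 6203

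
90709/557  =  162 + 475/557 =162.85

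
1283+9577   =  10860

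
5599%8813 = 5599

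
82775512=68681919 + 14093593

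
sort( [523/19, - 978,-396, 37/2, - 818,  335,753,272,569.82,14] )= [ - 978 ,-818, - 396, 14, 37/2, 523/19 , 272, 335,569.82, 753]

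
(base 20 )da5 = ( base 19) EI9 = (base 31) 5JB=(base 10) 5405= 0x151D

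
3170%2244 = 926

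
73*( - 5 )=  - 365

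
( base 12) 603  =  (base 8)1543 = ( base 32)r3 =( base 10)867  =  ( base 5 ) 11432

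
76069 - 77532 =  - 1463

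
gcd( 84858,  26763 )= 3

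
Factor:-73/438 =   -  2^( - 1 )*3^ ( -1) = - 1/6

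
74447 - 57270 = 17177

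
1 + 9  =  10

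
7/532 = 1/76  =  0.01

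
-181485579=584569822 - 766055401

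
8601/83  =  103 + 52/83  =  103.63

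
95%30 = 5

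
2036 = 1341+695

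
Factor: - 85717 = - 85717^1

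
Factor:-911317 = - 11^1  *82847^1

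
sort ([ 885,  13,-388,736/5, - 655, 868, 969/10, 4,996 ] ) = [ - 655, -388, 4, 13,969/10, 736/5,868,  885, 996 ] 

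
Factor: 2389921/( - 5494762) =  - 2^(-1 )* 7^(-2) * 13^( - 1 )  *  19^( - 1)  *227^(- 1 )*2389921^1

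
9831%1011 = 732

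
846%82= 26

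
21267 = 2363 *9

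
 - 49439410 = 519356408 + -568795818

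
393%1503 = 393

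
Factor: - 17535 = -3^1*5^1*7^1*167^1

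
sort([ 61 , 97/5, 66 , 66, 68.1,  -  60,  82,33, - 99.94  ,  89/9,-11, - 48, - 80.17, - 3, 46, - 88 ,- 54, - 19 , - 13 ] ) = [  -  99.94 ,  -  88,-80.17, - 60, - 54 , - 48,- 19, - 13, - 11 , - 3, 89/9,97/5,33 , 46 , 61 , 66 , 66, 68.1, 82 ] 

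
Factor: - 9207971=-283^1*32537^1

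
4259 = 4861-602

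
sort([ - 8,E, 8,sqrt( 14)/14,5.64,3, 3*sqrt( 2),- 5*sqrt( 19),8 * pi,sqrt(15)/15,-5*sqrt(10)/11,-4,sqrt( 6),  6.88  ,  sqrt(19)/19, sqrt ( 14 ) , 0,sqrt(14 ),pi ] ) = [ - 5*sqrt( 19), - 8,-4, - 5 * sqrt( 10)/11,0, sqrt(19)/19,sqrt(15)/15, sqrt( 14)/14,sqrt (6),E,3,pi , sqrt(14 ),sqrt( 14),3*sqrt(2), 5.64, 6.88,8,8*pi ]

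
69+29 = 98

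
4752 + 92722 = 97474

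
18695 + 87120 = 105815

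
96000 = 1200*80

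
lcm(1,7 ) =7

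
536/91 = 536/91 = 5.89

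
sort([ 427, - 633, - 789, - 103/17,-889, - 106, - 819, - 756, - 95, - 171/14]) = [ - 889, - 819, - 789, - 756, - 633, - 106, - 95, - 171/14, - 103/17, 427] 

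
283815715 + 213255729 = 497071444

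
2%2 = 0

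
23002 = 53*434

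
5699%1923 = 1853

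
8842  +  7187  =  16029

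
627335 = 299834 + 327501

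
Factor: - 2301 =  - 3^1*13^1 * 59^1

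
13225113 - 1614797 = 11610316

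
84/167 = 84/167 = 0.50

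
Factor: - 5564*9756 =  - 2^4*3^2*13^1 *107^1*271^1 = -54282384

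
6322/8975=6322/8975 = 0.70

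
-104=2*( - 52 ) 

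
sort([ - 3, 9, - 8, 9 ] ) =[ - 8,-3,9, 9]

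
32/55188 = 8/13797 = 0.00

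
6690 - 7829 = -1139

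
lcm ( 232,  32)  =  928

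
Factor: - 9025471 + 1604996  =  -7420475 = -5^2*296819^1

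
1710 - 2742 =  - 1032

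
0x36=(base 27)20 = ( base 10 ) 54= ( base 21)2c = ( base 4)312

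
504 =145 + 359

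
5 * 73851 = 369255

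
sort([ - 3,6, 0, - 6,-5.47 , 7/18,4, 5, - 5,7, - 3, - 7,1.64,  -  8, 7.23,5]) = [ - 8 , - 7 , - 6, - 5.47, - 5, - 3 ,-3,0, 7/18 , 1.64 , 4, 5,5,6 , 7, 7.23]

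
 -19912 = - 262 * 76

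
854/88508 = 61/6322 = 0.01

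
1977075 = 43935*45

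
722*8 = 5776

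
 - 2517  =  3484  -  6001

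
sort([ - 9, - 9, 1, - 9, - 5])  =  [- 9, - 9,-9, - 5,1]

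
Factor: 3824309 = 503^1*7603^1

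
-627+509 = -118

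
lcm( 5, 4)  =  20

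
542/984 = 271/492 = 0.55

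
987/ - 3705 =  - 1 + 906/1235 =- 0.27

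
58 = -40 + 98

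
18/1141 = 18/1141=0.02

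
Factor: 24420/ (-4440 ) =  - 2^(-1 )*11^1  =  -11/2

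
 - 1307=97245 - 98552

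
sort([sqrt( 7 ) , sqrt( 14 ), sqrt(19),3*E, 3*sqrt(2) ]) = [sqrt(7), sqrt (14),3*sqrt( 2), sqrt( 19), 3*E] 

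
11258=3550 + 7708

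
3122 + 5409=8531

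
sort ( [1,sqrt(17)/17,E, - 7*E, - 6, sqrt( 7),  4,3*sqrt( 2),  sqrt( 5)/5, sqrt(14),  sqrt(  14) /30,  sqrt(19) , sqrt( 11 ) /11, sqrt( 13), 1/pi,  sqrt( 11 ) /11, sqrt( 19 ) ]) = [ - 7 * E,- 6, sqrt( 14 )/30 , sqrt( 17) /17,sqrt( 11 ) /11, sqrt(11)/11, 1/pi, sqrt( 5 ) /5 , 1,sqrt( 7), E, sqrt( 13),sqrt(14),4,3*sqrt( 2),  sqrt( 19 ), sqrt( 19) ] 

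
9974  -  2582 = 7392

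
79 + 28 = 107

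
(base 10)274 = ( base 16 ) 112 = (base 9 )334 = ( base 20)DE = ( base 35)7T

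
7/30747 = 7/30747 = 0.00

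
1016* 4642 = 4716272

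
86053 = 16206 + 69847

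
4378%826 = 248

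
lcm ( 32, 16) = 32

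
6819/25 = 6819/25 = 272.76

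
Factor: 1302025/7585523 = 5^2 *11^( - 1)*367^( - 1 ) * 1879^( - 1)* 52081^1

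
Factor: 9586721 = 43^1*222947^1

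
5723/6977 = 5723/6977 = 0.82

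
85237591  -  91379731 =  - 6142140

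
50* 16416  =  820800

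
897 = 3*299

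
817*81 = 66177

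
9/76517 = 9/76517  =  0.00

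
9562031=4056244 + 5505787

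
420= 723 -303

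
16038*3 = 48114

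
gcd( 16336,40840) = 8168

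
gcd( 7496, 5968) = 8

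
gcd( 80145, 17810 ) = 8905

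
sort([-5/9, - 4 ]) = [- 4,-5/9]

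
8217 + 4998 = 13215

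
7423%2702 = 2019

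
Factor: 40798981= 40798981^1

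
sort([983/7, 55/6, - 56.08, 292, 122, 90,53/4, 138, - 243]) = [ - 243,- 56.08, 55/6, 53/4,90,122,138,983/7,292 ] 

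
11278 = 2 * 5639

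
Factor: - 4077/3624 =-9/8 = - 2^( - 3 )*3^2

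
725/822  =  725/822 = 0.88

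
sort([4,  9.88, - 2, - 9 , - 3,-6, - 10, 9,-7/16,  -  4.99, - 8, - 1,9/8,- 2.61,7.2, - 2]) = [ - 10, - 9,  -  8,  -  6,  -  4.99, - 3,-2.61 , - 2,-2, - 1,-7/16,9/8,4, 7.2,  9,9.88 ]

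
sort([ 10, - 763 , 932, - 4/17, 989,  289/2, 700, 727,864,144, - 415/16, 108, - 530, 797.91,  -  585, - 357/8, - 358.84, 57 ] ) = [ - 763, - 585,-530, - 358.84, -357/8, - 415/16, - 4/17, 10,57, 108,144  ,  289/2 , 700,727, 797.91, 864,932, 989] 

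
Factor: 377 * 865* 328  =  106962440 =2^3*5^1*13^1 * 29^1*41^1*173^1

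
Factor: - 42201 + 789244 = 11^1*113^1*601^1 = 747043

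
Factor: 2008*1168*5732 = 13443511808 = 2^9*73^1 * 251^1*1433^1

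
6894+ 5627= 12521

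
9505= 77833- 68328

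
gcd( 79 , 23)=1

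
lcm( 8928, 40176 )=80352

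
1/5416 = 1/5416= 0.00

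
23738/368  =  64 + 93/184 = 64.51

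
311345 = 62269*5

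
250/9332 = 125/4666 = 0.03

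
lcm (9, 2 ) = 18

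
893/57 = 47/3 = 15.67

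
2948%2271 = 677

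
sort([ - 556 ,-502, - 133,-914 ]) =[ - 914 , - 556, - 502, - 133]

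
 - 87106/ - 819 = 87106/819 = 106.36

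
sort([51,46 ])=[46,  51 ]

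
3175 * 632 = 2006600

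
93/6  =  15 + 1/2 = 15.50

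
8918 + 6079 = 14997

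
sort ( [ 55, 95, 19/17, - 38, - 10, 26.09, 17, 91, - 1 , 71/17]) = [- 38, - 10  , - 1, 19/17, 71/17,17,26.09,55,91,95 ] 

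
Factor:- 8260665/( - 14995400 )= 2^( - 3) * 3^1*5^ ( - 1)*7^1*10711^( - 1 )*11239^1 = 236019/428440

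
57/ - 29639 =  - 1 + 29582/29639 = - 0.00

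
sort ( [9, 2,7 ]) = [2, 7,9] 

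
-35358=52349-87707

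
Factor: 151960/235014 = 2^2 *3^ ( - 1)*5^1 * 13^ (- 1)*23^(-1)*29^1 = 580/897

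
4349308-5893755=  - 1544447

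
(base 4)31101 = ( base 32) qh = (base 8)1521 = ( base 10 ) 849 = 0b1101010001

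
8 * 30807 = 246456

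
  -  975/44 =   -  975/44  =  -22.16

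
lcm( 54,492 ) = 4428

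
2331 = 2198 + 133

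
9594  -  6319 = 3275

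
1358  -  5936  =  -4578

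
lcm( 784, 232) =22736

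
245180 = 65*3772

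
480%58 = 16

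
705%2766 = 705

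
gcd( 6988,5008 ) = 4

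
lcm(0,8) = 0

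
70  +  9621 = 9691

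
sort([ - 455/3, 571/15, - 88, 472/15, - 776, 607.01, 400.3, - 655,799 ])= [ - 776, - 655, - 455/3, - 88,472/15, 571/15,400.3, 607.01, 799]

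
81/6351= 27/2117 = 0.01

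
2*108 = 216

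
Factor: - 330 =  - 2^1*3^1*5^1*11^1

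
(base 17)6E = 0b1110100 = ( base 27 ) 48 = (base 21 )5b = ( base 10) 116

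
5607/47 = 5607/47 = 119.30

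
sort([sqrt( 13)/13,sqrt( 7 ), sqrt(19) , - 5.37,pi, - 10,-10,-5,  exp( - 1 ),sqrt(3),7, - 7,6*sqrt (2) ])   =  [ - 10,  -  10, - 7, - 5.37 ,-5, sqrt(13)/13, exp( - 1 ),sqrt(3),sqrt( 7),pi, sqrt(19),7,6 * sqrt ( 2) ] 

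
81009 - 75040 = 5969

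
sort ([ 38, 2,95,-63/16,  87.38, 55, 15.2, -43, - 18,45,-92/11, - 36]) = [ -43, - 36,- 18 , - 92/11, - 63/16, 2,  15.2,  38, 45,55,87.38,95 ]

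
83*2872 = 238376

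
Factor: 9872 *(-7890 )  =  -2^5 * 3^1*5^1*263^1*617^1 = - 77890080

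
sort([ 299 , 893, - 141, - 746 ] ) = [-746,-141, 299, 893]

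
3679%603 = 61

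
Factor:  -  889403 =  - 719^1*1237^1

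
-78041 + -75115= -153156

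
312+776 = 1088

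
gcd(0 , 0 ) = 0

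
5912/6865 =5912/6865 = 0.86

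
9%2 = 1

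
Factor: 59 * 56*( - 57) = -188328  =  -2^3*3^1 * 7^1 *19^1 * 59^1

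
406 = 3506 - 3100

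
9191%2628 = 1307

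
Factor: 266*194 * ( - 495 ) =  -2^2 * 3^2 * 5^1 * 7^1* 11^1*19^1*97^1 = - 25543980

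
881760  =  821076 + 60684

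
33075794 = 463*71438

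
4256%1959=338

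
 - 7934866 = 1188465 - 9123331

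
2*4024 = 8048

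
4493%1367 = 392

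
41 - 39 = 2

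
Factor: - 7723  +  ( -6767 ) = -14490 = - 2^1*3^2 *5^1 * 7^1*23^1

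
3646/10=364 + 3/5 = 364.60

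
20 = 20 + 0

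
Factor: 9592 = 2^3*11^1 * 109^1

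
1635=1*1635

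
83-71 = 12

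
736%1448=736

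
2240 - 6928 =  -4688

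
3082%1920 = 1162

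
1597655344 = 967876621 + 629778723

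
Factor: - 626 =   -  2^1*313^1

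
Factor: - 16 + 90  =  2^1*37^1=74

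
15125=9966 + 5159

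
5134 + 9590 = 14724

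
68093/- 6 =  -  68093/6 = -  11348.83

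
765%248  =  21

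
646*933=602718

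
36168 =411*88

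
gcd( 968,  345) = 1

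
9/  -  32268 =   -  3/10756 = - 0.00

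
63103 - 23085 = 40018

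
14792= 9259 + 5533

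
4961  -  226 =4735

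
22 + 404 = 426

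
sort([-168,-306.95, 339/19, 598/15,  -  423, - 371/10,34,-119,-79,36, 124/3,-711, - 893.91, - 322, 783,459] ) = [  -  893.91,- 711, - 423, - 322, - 306.95, - 168, - 119, - 79, - 371/10, 339/19,34,  36,598/15, 124/3,459, 783 ] 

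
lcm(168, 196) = 1176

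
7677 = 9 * 853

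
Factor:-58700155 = -5^1*11740031^1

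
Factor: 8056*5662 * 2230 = 2^5*5^1*19^2*53^1*149^1*223^1 = 101717150560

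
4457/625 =4457/625 = 7.13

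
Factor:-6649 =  - 61^1*109^1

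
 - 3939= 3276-7215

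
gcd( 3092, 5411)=773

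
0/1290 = 0 = 0.00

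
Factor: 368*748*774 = 2^7*3^2*11^1*17^1*23^1*43^1=213054336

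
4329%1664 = 1001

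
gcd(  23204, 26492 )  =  4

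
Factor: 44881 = 37^1*1213^1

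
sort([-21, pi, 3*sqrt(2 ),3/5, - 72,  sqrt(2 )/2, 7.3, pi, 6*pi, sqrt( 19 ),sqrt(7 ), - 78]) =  [ - 78, - 72, - 21  ,  3/5, sqrt(2 )/2, sqrt(7),pi, pi, 3*sqrt ( 2),sqrt(19),7.3 , 6*pi]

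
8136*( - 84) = -683424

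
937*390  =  365430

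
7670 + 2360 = 10030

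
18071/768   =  18071/768= 23.53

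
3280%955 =415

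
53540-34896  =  18644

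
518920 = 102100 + 416820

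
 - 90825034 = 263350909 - 354175943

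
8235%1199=1041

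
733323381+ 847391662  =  1580715043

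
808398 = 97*8334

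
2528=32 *79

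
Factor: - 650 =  - 2^1*5^2*13^1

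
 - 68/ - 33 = 2 + 2/33 = 2.06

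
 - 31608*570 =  - 18016560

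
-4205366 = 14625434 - 18830800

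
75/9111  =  25/3037=0.01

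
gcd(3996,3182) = 74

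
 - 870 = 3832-4702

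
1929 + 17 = 1946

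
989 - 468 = 521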